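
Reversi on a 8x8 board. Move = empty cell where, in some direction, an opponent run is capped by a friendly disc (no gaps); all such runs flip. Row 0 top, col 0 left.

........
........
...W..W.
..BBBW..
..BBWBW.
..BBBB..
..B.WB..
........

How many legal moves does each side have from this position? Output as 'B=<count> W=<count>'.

Answer: B=12 W=9

Derivation:
-- B to move --
(1,2): flips 1 -> legal
(1,3): flips 1 -> legal
(1,4): flips 1 -> legal
(1,5): no bracket -> illegal
(1,6): no bracket -> illegal
(1,7): flips 3 -> legal
(2,2): no bracket -> illegal
(2,4): no bracket -> illegal
(2,5): flips 1 -> legal
(2,7): no bracket -> illegal
(3,6): flips 1 -> legal
(3,7): flips 1 -> legal
(4,7): flips 1 -> legal
(5,6): no bracket -> illegal
(5,7): no bracket -> illegal
(6,3): flips 1 -> legal
(7,3): flips 1 -> legal
(7,4): flips 1 -> legal
(7,5): flips 1 -> legal
B mobility = 12
-- W to move --
(2,1): no bracket -> illegal
(2,2): flips 1 -> legal
(2,4): flips 1 -> legal
(2,5): no bracket -> illegal
(3,1): flips 5 -> legal
(3,6): no bracket -> illegal
(4,1): flips 3 -> legal
(5,1): no bracket -> illegal
(5,6): flips 2 -> legal
(6,1): no bracket -> illegal
(6,3): flips 3 -> legal
(6,6): flips 2 -> legal
(7,1): flips 2 -> legal
(7,2): no bracket -> illegal
(7,3): no bracket -> illegal
(7,4): no bracket -> illegal
(7,5): flips 3 -> legal
(7,6): no bracket -> illegal
W mobility = 9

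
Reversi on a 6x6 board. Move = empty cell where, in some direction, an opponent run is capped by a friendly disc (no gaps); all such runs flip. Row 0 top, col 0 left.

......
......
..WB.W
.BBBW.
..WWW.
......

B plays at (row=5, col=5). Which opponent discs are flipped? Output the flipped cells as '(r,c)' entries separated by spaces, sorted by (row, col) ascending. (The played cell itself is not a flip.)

Answer: (4,4)

Derivation:
Dir NW: opp run (4,4) capped by B -> flip
Dir N: first cell '.' (not opp) -> no flip
Dir NE: edge -> no flip
Dir W: first cell '.' (not opp) -> no flip
Dir E: edge -> no flip
Dir SW: edge -> no flip
Dir S: edge -> no flip
Dir SE: edge -> no flip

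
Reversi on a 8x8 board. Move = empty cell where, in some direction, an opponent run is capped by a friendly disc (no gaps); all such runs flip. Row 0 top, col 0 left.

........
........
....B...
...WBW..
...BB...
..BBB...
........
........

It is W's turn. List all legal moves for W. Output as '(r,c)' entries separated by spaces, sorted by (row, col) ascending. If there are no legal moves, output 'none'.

Answer: (1,3) (1,5) (5,5) (6,2) (6,3)

Derivation:
(1,3): flips 1 -> legal
(1,4): no bracket -> illegal
(1,5): flips 1 -> legal
(2,3): no bracket -> illegal
(2,5): no bracket -> illegal
(3,2): no bracket -> illegal
(4,1): no bracket -> illegal
(4,2): no bracket -> illegal
(4,5): no bracket -> illegal
(5,1): no bracket -> illegal
(5,5): flips 1 -> legal
(6,1): no bracket -> illegal
(6,2): flips 2 -> legal
(6,3): flips 2 -> legal
(6,4): no bracket -> illegal
(6,5): no bracket -> illegal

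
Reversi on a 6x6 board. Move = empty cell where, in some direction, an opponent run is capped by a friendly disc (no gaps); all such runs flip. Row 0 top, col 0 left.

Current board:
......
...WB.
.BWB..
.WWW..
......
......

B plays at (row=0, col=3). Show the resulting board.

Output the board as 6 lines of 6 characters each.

Answer: ...B..
...BB.
.BWB..
.WWW..
......
......

Derivation:
Place B at (0,3); scan 8 dirs for brackets.
Dir NW: edge -> no flip
Dir N: edge -> no flip
Dir NE: edge -> no flip
Dir W: first cell '.' (not opp) -> no flip
Dir E: first cell '.' (not opp) -> no flip
Dir SW: first cell '.' (not opp) -> no flip
Dir S: opp run (1,3) capped by B -> flip
Dir SE: first cell 'B' (not opp) -> no flip
All flips: (1,3)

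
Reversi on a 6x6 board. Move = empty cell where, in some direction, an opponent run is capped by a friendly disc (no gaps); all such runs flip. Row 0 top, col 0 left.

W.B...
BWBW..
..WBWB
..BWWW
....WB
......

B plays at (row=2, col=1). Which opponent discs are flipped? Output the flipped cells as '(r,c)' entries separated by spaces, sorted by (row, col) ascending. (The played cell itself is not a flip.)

Answer: (2,2)

Derivation:
Dir NW: first cell 'B' (not opp) -> no flip
Dir N: opp run (1,1), next='.' -> no flip
Dir NE: first cell 'B' (not opp) -> no flip
Dir W: first cell '.' (not opp) -> no flip
Dir E: opp run (2,2) capped by B -> flip
Dir SW: first cell '.' (not opp) -> no flip
Dir S: first cell '.' (not opp) -> no flip
Dir SE: first cell 'B' (not opp) -> no flip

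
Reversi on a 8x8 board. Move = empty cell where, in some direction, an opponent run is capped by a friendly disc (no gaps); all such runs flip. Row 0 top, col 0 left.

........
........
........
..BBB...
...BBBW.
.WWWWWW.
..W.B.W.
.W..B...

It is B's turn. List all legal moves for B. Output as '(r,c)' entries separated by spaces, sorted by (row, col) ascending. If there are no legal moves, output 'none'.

Answer: (3,7) (4,2) (4,7) (6,1) (6,3) (6,5) (6,7) (7,7)

Derivation:
(3,5): no bracket -> illegal
(3,6): no bracket -> illegal
(3,7): flips 2 -> legal
(4,0): no bracket -> illegal
(4,1): no bracket -> illegal
(4,2): flips 1 -> legal
(4,7): flips 1 -> legal
(5,0): no bracket -> illegal
(5,7): no bracket -> illegal
(6,0): no bracket -> illegal
(6,1): flips 1 -> legal
(6,3): flips 2 -> legal
(6,5): flips 2 -> legal
(6,7): flips 1 -> legal
(7,0): no bracket -> illegal
(7,2): no bracket -> illegal
(7,3): no bracket -> illegal
(7,5): no bracket -> illegal
(7,6): no bracket -> illegal
(7,7): flips 2 -> legal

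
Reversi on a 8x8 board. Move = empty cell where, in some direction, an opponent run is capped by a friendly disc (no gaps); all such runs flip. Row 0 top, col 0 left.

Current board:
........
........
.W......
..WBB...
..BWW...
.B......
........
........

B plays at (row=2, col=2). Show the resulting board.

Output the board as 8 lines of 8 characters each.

Answer: ........
........
.WB.....
..BBB...
..BWW...
.B......
........
........

Derivation:
Place B at (2,2); scan 8 dirs for brackets.
Dir NW: first cell '.' (not opp) -> no flip
Dir N: first cell '.' (not opp) -> no flip
Dir NE: first cell '.' (not opp) -> no flip
Dir W: opp run (2,1), next='.' -> no flip
Dir E: first cell '.' (not opp) -> no flip
Dir SW: first cell '.' (not opp) -> no flip
Dir S: opp run (3,2) capped by B -> flip
Dir SE: first cell 'B' (not opp) -> no flip
All flips: (3,2)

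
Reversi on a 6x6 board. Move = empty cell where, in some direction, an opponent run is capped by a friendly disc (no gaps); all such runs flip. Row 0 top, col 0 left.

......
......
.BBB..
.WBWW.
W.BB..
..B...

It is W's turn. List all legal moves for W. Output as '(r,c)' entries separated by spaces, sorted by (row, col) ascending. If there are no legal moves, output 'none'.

Answer: (1,1) (1,2) (1,3) (5,1) (5,3)

Derivation:
(1,0): no bracket -> illegal
(1,1): flips 2 -> legal
(1,2): flips 1 -> legal
(1,3): flips 2 -> legal
(1,4): no bracket -> illegal
(2,0): no bracket -> illegal
(2,4): no bracket -> illegal
(3,0): no bracket -> illegal
(4,1): no bracket -> illegal
(4,4): no bracket -> illegal
(5,1): flips 1 -> legal
(5,3): flips 2 -> legal
(5,4): no bracket -> illegal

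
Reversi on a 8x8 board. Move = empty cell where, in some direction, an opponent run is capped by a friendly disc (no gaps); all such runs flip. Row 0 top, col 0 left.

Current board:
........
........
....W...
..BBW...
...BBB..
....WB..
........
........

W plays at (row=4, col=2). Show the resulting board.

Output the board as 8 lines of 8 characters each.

Place W at (4,2); scan 8 dirs for brackets.
Dir NW: first cell '.' (not opp) -> no flip
Dir N: opp run (3,2), next='.' -> no flip
Dir NE: opp run (3,3) capped by W -> flip
Dir W: first cell '.' (not opp) -> no flip
Dir E: opp run (4,3) (4,4) (4,5), next='.' -> no flip
Dir SW: first cell '.' (not opp) -> no flip
Dir S: first cell '.' (not opp) -> no flip
Dir SE: first cell '.' (not opp) -> no flip
All flips: (3,3)

Answer: ........
........
....W...
..BWW...
..WBBB..
....WB..
........
........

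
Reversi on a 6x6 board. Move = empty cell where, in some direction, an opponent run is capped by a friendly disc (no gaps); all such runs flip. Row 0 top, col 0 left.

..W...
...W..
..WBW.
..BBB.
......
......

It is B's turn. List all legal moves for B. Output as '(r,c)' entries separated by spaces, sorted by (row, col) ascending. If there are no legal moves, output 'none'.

(0,1): no bracket -> illegal
(0,3): flips 1 -> legal
(0,4): no bracket -> illegal
(1,1): flips 1 -> legal
(1,2): flips 1 -> legal
(1,4): flips 1 -> legal
(1,5): flips 1 -> legal
(2,1): flips 1 -> legal
(2,5): flips 1 -> legal
(3,1): no bracket -> illegal
(3,5): no bracket -> illegal

Answer: (0,3) (1,1) (1,2) (1,4) (1,5) (2,1) (2,5)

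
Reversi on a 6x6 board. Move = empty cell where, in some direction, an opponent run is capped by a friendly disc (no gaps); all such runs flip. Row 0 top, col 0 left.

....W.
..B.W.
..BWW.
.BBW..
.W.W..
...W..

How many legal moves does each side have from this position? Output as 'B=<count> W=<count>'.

-- B to move --
(0,3): no bracket -> illegal
(0,5): flips 2 -> legal
(1,3): no bracket -> illegal
(1,5): no bracket -> illegal
(2,5): flips 2 -> legal
(3,0): no bracket -> illegal
(3,4): flips 2 -> legal
(3,5): no bracket -> illegal
(4,0): no bracket -> illegal
(4,2): no bracket -> illegal
(4,4): flips 1 -> legal
(5,0): flips 1 -> legal
(5,1): flips 1 -> legal
(5,2): no bracket -> illegal
(5,4): flips 1 -> legal
B mobility = 7
-- W to move --
(0,1): flips 1 -> legal
(0,2): no bracket -> illegal
(0,3): no bracket -> illegal
(1,1): flips 1 -> legal
(1,3): no bracket -> illegal
(2,0): no bracket -> illegal
(2,1): flips 3 -> legal
(3,0): flips 2 -> legal
(4,0): no bracket -> illegal
(4,2): no bracket -> illegal
W mobility = 4

Answer: B=7 W=4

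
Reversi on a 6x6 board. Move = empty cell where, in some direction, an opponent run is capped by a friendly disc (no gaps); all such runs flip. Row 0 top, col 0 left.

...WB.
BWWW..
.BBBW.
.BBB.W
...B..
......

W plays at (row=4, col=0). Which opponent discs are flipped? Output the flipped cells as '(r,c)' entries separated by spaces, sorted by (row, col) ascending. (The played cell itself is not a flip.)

Dir NW: edge -> no flip
Dir N: first cell '.' (not opp) -> no flip
Dir NE: opp run (3,1) (2,2) capped by W -> flip
Dir W: edge -> no flip
Dir E: first cell '.' (not opp) -> no flip
Dir SW: edge -> no flip
Dir S: first cell '.' (not opp) -> no flip
Dir SE: first cell '.' (not opp) -> no flip

Answer: (2,2) (3,1)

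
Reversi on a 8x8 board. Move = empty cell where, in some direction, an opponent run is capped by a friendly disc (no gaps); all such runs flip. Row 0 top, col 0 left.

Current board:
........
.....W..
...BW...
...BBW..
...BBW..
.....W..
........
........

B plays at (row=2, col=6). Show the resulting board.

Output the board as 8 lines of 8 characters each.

Answer: ........
.....W..
...BW.B.
...BBB..
...BBW..
.....W..
........
........

Derivation:
Place B at (2,6); scan 8 dirs for brackets.
Dir NW: opp run (1,5), next='.' -> no flip
Dir N: first cell '.' (not opp) -> no flip
Dir NE: first cell '.' (not opp) -> no flip
Dir W: first cell '.' (not opp) -> no flip
Dir E: first cell '.' (not opp) -> no flip
Dir SW: opp run (3,5) capped by B -> flip
Dir S: first cell '.' (not opp) -> no flip
Dir SE: first cell '.' (not opp) -> no flip
All flips: (3,5)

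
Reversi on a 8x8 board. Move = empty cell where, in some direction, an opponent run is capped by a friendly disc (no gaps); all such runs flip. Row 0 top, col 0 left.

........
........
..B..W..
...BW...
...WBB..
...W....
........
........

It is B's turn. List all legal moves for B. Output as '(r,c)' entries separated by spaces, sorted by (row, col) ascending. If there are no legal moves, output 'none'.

(1,4): no bracket -> illegal
(1,5): no bracket -> illegal
(1,6): no bracket -> illegal
(2,3): flips 1 -> legal
(2,4): flips 1 -> legal
(2,6): no bracket -> illegal
(3,2): no bracket -> illegal
(3,5): flips 1 -> legal
(3,6): no bracket -> illegal
(4,2): flips 1 -> legal
(5,2): no bracket -> illegal
(5,4): no bracket -> illegal
(6,2): flips 1 -> legal
(6,3): flips 2 -> legal
(6,4): no bracket -> illegal

Answer: (2,3) (2,4) (3,5) (4,2) (6,2) (6,3)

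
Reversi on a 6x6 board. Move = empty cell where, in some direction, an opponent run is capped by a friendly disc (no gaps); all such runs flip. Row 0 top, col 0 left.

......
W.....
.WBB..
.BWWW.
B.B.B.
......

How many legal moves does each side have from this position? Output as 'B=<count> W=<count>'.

Answer: B=7 W=11

Derivation:
-- B to move --
(0,0): no bracket -> illegal
(0,1): no bracket -> illegal
(1,1): flips 1 -> legal
(1,2): no bracket -> illegal
(2,0): flips 1 -> legal
(2,4): flips 2 -> legal
(2,5): no bracket -> illegal
(3,0): no bracket -> illegal
(3,5): flips 3 -> legal
(4,1): flips 1 -> legal
(4,3): flips 1 -> legal
(4,5): flips 1 -> legal
B mobility = 7
-- W to move --
(1,1): flips 1 -> legal
(1,2): flips 2 -> legal
(1,3): flips 1 -> legal
(1,4): flips 1 -> legal
(2,0): no bracket -> illegal
(2,4): flips 2 -> legal
(3,0): flips 1 -> legal
(3,5): no bracket -> illegal
(4,1): flips 1 -> legal
(4,3): no bracket -> illegal
(4,5): no bracket -> illegal
(5,0): no bracket -> illegal
(5,1): flips 1 -> legal
(5,2): flips 1 -> legal
(5,3): no bracket -> illegal
(5,4): flips 1 -> legal
(5,5): flips 1 -> legal
W mobility = 11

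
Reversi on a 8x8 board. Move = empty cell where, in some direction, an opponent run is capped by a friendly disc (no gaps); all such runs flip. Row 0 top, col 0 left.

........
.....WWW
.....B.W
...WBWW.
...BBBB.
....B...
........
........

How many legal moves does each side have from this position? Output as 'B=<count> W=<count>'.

Answer: B=9 W=7

Derivation:
-- B to move --
(0,4): no bracket -> illegal
(0,5): flips 1 -> legal
(0,6): no bracket -> illegal
(0,7): flips 1 -> legal
(1,4): no bracket -> illegal
(2,2): flips 1 -> legal
(2,3): flips 1 -> legal
(2,4): flips 1 -> legal
(2,6): flips 2 -> legal
(3,2): flips 1 -> legal
(3,7): flips 2 -> legal
(4,2): no bracket -> illegal
(4,7): flips 1 -> legal
B mobility = 9
-- W to move --
(1,4): flips 1 -> legal
(2,3): no bracket -> illegal
(2,4): no bracket -> illegal
(2,6): no bracket -> illegal
(3,2): no bracket -> illegal
(3,7): no bracket -> illegal
(4,2): no bracket -> illegal
(4,7): no bracket -> illegal
(5,2): flips 3 -> legal
(5,3): flips 2 -> legal
(5,5): flips 2 -> legal
(5,6): flips 1 -> legal
(5,7): flips 1 -> legal
(6,3): flips 2 -> legal
(6,4): no bracket -> illegal
(6,5): no bracket -> illegal
W mobility = 7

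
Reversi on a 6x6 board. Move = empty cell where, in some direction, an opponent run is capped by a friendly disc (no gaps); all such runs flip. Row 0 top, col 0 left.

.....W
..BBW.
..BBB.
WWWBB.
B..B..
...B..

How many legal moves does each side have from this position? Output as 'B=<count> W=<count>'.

-- B to move --
(0,3): no bracket -> illegal
(0,4): flips 1 -> legal
(1,5): flips 1 -> legal
(2,0): flips 1 -> legal
(2,1): flips 1 -> legal
(2,5): no bracket -> illegal
(4,1): flips 1 -> legal
(4,2): flips 1 -> legal
B mobility = 6
-- W to move --
(0,1): no bracket -> illegal
(0,2): flips 2 -> legal
(0,3): no bracket -> illegal
(0,4): flips 2 -> legal
(1,1): flips 2 -> legal
(1,5): no bracket -> illegal
(2,1): no bracket -> illegal
(2,5): no bracket -> illegal
(3,5): flips 2 -> legal
(4,1): no bracket -> illegal
(4,2): no bracket -> illegal
(4,4): flips 2 -> legal
(4,5): no bracket -> illegal
(5,0): flips 1 -> legal
(5,1): no bracket -> illegal
(5,2): no bracket -> illegal
(5,4): flips 1 -> legal
W mobility = 7

Answer: B=6 W=7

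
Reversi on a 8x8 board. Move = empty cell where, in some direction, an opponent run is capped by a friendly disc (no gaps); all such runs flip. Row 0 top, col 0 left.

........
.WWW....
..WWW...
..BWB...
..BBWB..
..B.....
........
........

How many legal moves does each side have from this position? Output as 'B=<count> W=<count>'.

Answer: B=6 W=8

Derivation:
-- B to move --
(0,0): no bracket -> illegal
(0,1): flips 2 -> legal
(0,2): flips 2 -> legal
(0,3): flips 3 -> legal
(0,4): no bracket -> illegal
(1,0): no bracket -> illegal
(1,4): flips 2 -> legal
(1,5): flips 2 -> legal
(2,0): no bracket -> illegal
(2,1): no bracket -> illegal
(2,5): no bracket -> illegal
(3,1): no bracket -> illegal
(3,5): no bracket -> illegal
(5,3): no bracket -> illegal
(5,4): flips 1 -> legal
(5,5): no bracket -> illegal
B mobility = 6
-- W to move --
(2,1): no bracket -> illegal
(2,5): no bracket -> illegal
(3,1): flips 1 -> legal
(3,5): flips 1 -> legal
(3,6): no bracket -> illegal
(4,1): flips 3 -> legal
(4,6): flips 1 -> legal
(5,1): flips 1 -> legal
(5,3): flips 1 -> legal
(5,4): no bracket -> illegal
(5,5): no bracket -> illegal
(5,6): flips 2 -> legal
(6,1): no bracket -> illegal
(6,2): flips 3 -> legal
(6,3): no bracket -> illegal
W mobility = 8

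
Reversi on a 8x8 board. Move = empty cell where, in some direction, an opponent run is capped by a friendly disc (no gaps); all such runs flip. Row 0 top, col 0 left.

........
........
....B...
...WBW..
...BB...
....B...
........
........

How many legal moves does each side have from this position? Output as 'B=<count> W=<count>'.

-- B to move --
(2,2): flips 1 -> legal
(2,3): flips 1 -> legal
(2,5): no bracket -> illegal
(2,6): flips 1 -> legal
(3,2): flips 1 -> legal
(3,6): flips 1 -> legal
(4,2): flips 1 -> legal
(4,5): no bracket -> illegal
(4,6): flips 1 -> legal
B mobility = 7
-- W to move --
(1,3): flips 1 -> legal
(1,4): no bracket -> illegal
(1,5): flips 1 -> legal
(2,3): no bracket -> illegal
(2,5): no bracket -> illegal
(3,2): no bracket -> illegal
(4,2): no bracket -> illegal
(4,5): no bracket -> illegal
(5,2): no bracket -> illegal
(5,3): flips 2 -> legal
(5,5): flips 1 -> legal
(6,3): no bracket -> illegal
(6,4): no bracket -> illegal
(6,5): no bracket -> illegal
W mobility = 4

Answer: B=7 W=4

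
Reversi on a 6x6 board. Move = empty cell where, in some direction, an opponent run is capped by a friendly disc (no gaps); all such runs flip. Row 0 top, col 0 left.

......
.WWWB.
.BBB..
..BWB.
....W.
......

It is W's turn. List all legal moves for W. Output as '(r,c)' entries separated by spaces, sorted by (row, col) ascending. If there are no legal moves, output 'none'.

(0,3): no bracket -> illegal
(0,4): no bracket -> illegal
(0,5): no bracket -> illegal
(1,0): no bracket -> illegal
(1,5): flips 1 -> legal
(2,0): no bracket -> illegal
(2,4): flips 1 -> legal
(2,5): no bracket -> illegal
(3,0): flips 1 -> legal
(3,1): flips 3 -> legal
(3,5): flips 1 -> legal
(4,1): no bracket -> illegal
(4,2): flips 2 -> legal
(4,3): no bracket -> illegal
(4,5): flips 2 -> legal

Answer: (1,5) (2,4) (3,0) (3,1) (3,5) (4,2) (4,5)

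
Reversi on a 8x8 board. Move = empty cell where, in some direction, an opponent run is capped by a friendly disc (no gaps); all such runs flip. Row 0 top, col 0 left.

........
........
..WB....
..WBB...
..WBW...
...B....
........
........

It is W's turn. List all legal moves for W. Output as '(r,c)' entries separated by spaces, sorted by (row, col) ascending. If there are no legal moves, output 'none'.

(1,2): no bracket -> illegal
(1,3): no bracket -> illegal
(1,4): flips 1 -> legal
(2,4): flips 3 -> legal
(2,5): no bracket -> illegal
(3,5): flips 2 -> legal
(4,5): no bracket -> illegal
(5,2): no bracket -> illegal
(5,4): flips 1 -> legal
(6,2): flips 1 -> legal
(6,3): no bracket -> illegal
(6,4): flips 1 -> legal

Answer: (1,4) (2,4) (3,5) (5,4) (6,2) (6,4)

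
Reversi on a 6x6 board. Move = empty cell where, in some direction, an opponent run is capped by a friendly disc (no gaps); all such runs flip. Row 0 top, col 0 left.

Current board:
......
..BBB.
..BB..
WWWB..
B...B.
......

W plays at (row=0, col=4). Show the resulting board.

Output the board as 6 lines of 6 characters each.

Answer: ....W.
..BWB.
..WB..
WWWB..
B...B.
......

Derivation:
Place W at (0,4); scan 8 dirs for brackets.
Dir NW: edge -> no flip
Dir N: edge -> no flip
Dir NE: edge -> no flip
Dir W: first cell '.' (not opp) -> no flip
Dir E: first cell '.' (not opp) -> no flip
Dir SW: opp run (1,3) (2,2) capped by W -> flip
Dir S: opp run (1,4), next='.' -> no flip
Dir SE: first cell '.' (not opp) -> no flip
All flips: (1,3) (2,2)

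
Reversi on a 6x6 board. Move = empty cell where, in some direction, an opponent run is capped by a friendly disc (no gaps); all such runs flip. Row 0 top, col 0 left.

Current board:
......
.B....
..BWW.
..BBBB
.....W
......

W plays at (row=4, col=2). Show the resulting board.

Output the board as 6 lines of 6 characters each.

Place W at (4,2); scan 8 dirs for brackets.
Dir NW: first cell '.' (not opp) -> no flip
Dir N: opp run (3,2) (2,2), next='.' -> no flip
Dir NE: opp run (3,3) capped by W -> flip
Dir W: first cell '.' (not opp) -> no flip
Dir E: first cell '.' (not opp) -> no flip
Dir SW: first cell '.' (not opp) -> no flip
Dir S: first cell '.' (not opp) -> no flip
Dir SE: first cell '.' (not opp) -> no flip
All flips: (3,3)

Answer: ......
.B....
..BWW.
..BWBB
..W..W
......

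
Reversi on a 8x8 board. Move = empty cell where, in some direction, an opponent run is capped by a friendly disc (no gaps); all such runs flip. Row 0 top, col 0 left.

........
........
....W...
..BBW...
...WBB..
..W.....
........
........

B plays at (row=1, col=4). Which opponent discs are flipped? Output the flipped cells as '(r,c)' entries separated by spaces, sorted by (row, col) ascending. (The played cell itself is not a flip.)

Answer: (2,4) (3,4)

Derivation:
Dir NW: first cell '.' (not opp) -> no flip
Dir N: first cell '.' (not opp) -> no flip
Dir NE: first cell '.' (not opp) -> no flip
Dir W: first cell '.' (not opp) -> no flip
Dir E: first cell '.' (not opp) -> no flip
Dir SW: first cell '.' (not opp) -> no flip
Dir S: opp run (2,4) (3,4) capped by B -> flip
Dir SE: first cell '.' (not opp) -> no flip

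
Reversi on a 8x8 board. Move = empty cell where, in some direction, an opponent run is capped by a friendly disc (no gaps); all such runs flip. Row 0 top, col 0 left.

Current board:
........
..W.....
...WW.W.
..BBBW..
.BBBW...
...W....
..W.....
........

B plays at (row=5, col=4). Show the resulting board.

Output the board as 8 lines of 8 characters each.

Place B at (5,4); scan 8 dirs for brackets.
Dir NW: first cell 'B' (not opp) -> no flip
Dir N: opp run (4,4) capped by B -> flip
Dir NE: first cell '.' (not opp) -> no flip
Dir W: opp run (5,3), next='.' -> no flip
Dir E: first cell '.' (not opp) -> no flip
Dir SW: first cell '.' (not opp) -> no flip
Dir S: first cell '.' (not opp) -> no flip
Dir SE: first cell '.' (not opp) -> no flip
All flips: (4,4)

Answer: ........
..W.....
...WW.W.
..BBBW..
.BBBB...
...WB...
..W.....
........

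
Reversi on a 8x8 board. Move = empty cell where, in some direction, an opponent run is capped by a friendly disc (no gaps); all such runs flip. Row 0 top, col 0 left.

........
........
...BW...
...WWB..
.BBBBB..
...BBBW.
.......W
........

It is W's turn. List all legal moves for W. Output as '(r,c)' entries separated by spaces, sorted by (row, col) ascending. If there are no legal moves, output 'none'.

(1,2): flips 1 -> legal
(1,3): flips 1 -> legal
(1,4): no bracket -> illegal
(2,2): flips 1 -> legal
(2,5): no bracket -> illegal
(2,6): no bracket -> illegal
(3,0): no bracket -> illegal
(3,1): no bracket -> illegal
(3,2): no bracket -> illegal
(3,6): flips 1 -> legal
(4,0): no bracket -> illegal
(4,6): flips 1 -> legal
(5,0): no bracket -> illegal
(5,1): flips 1 -> legal
(5,2): flips 4 -> legal
(6,2): no bracket -> illegal
(6,3): flips 2 -> legal
(6,4): flips 2 -> legal
(6,5): no bracket -> illegal
(6,6): flips 2 -> legal

Answer: (1,2) (1,3) (2,2) (3,6) (4,6) (5,1) (5,2) (6,3) (6,4) (6,6)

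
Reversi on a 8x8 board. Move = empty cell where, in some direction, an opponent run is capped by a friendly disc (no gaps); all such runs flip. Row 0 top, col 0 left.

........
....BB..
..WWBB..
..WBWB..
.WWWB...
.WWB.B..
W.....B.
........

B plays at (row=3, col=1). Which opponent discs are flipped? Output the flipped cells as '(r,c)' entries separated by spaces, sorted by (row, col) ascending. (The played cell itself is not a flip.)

Answer: (3,2) (4,2)

Derivation:
Dir NW: first cell '.' (not opp) -> no flip
Dir N: first cell '.' (not opp) -> no flip
Dir NE: opp run (2,2), next='.' -> no flip
Dir W: first cell '.' (not opp) -> no flip
Dir E: opp run (3,2) capped by B -> flip
Dir SW: first cell '.' (not opp) -> no flip
Dir S: opp run (4,1) (5,1), next='.' -> no flip
Dir SE: opp run (4,2) capped by B -> flip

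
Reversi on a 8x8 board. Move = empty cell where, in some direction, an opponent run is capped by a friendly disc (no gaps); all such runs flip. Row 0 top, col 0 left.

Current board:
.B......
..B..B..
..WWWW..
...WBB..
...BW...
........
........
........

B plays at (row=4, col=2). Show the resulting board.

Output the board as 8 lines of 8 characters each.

Place B at (4,2); scan 8 dirs for brackets.
Dir NW: first cell '.' (not opp) -> no flip
Dir N: first cell '.' (not opp) -> no flip
Dir NE: opp run (3,3) (2,4) capped by B -> flip
Dir W: first cell '.' (not opp) -> no flip
Dir E: first cell 'B' (not opp) -> no flip
Dir SW: first cell '.' (not opp) -> no flip
Dir S: first cell '.' (not opp) -> no flip
Dir SE: first cell '.' (not opp) -> no flip
All flips: (2,4) (3,3)

Answer: .B......
..B..B..
..WWBW..
...BBB..
..BBW...
........
........
........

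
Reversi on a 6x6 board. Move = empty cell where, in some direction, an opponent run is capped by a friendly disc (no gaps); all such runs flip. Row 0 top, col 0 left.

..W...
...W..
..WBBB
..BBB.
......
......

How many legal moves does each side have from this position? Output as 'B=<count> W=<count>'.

-- B to move --
(0,1): no bracket -> illegal
(0,3): flips 1 -> legal
(0,4): no bracket -> illegal
(1,1): flips 1 -> legal
(1,2): flips 1 -> legal
(1,4): no bracket -> illegal
(2,1): flips 1 -> legal
(3,1): no bracket -> illegal
B mobility = 4
-- W to move --
(1,2): no bracket -> illegal
(1,4): no bracket -> illegal
(1,5): no bracket -> illegal
(2,1): no bracket -> illegal
(3,1): no bracket -> illegal
(3,5): flips 1 -> legal
(4,1): no bracket -> illegal
(4,2): flips 1 -> legal
(4,3): flips 2 -> legal
(4,4): flips 1 -> legal
(4,5): no bracket -> illegal
W mobility = 4

Answer: B=4 W=4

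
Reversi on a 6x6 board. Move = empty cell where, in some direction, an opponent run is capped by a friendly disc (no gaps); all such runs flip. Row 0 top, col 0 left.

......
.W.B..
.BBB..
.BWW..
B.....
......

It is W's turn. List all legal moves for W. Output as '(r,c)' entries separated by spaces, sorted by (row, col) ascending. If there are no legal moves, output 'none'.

Answer: (0,3) (1,0) (1,2) (1,4) (3,0) (4,1)

Derivation:
(0,2): no bracket -> illegal
(0,3): flips 2 -> legal
(0,4): no bracket -> illegal
(1,0): flips 1 -> legal
(1,2): flips 1 -> legal
(1,4): flips 1 -> legal
(2,0): no bracket -> illegal
(2,4): no bracket -> illegal
(3,0): flips 1 -> legal
(3,4): no bracket -> illegal
(4,1): flips 2 -> legal
(4,2): no bracket -> illegal
(5,0): no bracket -> illegal
(5,1): no bracket -> illegal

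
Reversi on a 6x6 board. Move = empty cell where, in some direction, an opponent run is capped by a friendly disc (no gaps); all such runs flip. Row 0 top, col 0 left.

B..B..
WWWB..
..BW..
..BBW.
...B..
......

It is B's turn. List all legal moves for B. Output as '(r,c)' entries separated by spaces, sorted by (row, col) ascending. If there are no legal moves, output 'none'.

(0,1): no bracket -> illegal
(0,2): flips 1 -> legal
(1,4): flips 1 -> legal
(2,0): flips 1 -> legal
(2,1): flips 1 -> legal
(2,4): flips 1 -> legal
(2,5): flips 1 -> legal
(3,5): flips 1 -> legal
(4,4): no bracket -> illegal
(4,5): no bracket -> illegal

Answer: (0,2) (1,4) (2,0) (2,1) (2,4) (2,5) (3,5)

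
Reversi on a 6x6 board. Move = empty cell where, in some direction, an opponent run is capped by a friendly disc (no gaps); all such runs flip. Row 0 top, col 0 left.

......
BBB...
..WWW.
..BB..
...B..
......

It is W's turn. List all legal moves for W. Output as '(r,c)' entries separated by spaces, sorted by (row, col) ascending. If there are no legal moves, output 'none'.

Answer: (0,0) (0,1) (0,2) (4,1) (4,2) (4,4) (5,3)

Derivation:
(0,0): flips 1 -> legal
(0,1): flips 1 -> legal
(0,2): flips 1 -> legal
(0,3): no bracket -> illegal
(1,3): no bracket -> illegal
(2,0): no bracket -> illegal
(2,1): no bracket -> illegal
(3,1): no bracket -> illegal
(3,4): no bracket -> illegal
(4,1): flips 1 -> legal
(4,2): flips 2 -> legal
(4,4): flips 1 -> legal
(5,2): no bracket -> illegal
(5,3): flips 2 -> legal
(5,4): no bracket -> illegal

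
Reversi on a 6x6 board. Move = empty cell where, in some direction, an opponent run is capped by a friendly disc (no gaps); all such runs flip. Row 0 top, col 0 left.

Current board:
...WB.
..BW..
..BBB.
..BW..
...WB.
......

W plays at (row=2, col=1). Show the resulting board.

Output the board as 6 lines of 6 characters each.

Place W at (2,1); scan 8 dirs for brackets.
Dir NW: first cell '.' (not opp) -> no flip
Dir N: first cell '.' (not opp) -> no flip
Dir NE: opp run (1,2) capped by W -> flip
Dir W: first cell '.' (not opp) -> no flip
Dir E: opp run (2,2) (2,3) (2,4), next='.' -> no flip
Dir SW: first cell '.' (not opp) -> no flip
Dir S: first cell '.' (not opp) -> no flip
Dir SE: opp run (3,2) capped by W -> flip
All flips: (1,2) (3,2)

Answer: ...WB.
..WW..
.WBBB.
..WW..
...WB.
......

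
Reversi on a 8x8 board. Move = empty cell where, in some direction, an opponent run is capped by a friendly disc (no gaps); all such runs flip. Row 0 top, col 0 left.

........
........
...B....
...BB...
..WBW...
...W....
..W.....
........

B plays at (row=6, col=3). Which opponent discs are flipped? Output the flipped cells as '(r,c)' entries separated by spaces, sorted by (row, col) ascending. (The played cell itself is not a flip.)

Dir NW: first cell '.' (not opp) -> no flip
Dir N: opp run (5,3) capped by B -> flip
Dir NE: first cell '.' (not opp) -> no flip
Dir W: opp run (6,2), next='.' -> no flip
Dir E: first cell '.' (not opp) -> no flip
Dir SW: first cell '.' (not opp) -> no flip
Dir S: first cell '.' (not opp) -> no flip
Dir SE: first cell '.' (not opp) -> no flip

Answer: (5,3)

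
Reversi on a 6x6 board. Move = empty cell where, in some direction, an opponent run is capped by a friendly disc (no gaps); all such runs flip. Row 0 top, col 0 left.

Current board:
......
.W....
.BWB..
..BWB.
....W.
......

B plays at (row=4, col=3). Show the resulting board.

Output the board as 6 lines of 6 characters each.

Place B at (4,3); scan 8 dirs for brackets.
Dir NW: first cell 'B' (not opp) -> no flip
Dir N: opp run (3,3) capped by B -> flip
Dir NE: first cell 'B' (not opp) -> no flip
Dir W: first cell '.' (not opp) -> no flip
Dir E: opp run (4,4), next='.' -> no flip
Dir SW: first cell '.' (not opp) -> no flip
Dir S: first cell '.' (not opp) -> no flip
Dir SE: first cell '.' (not opp) -> no flip
All flips: (3,3)

Answer: ......
.W....
.BWB..
..BBB.
...BW.
......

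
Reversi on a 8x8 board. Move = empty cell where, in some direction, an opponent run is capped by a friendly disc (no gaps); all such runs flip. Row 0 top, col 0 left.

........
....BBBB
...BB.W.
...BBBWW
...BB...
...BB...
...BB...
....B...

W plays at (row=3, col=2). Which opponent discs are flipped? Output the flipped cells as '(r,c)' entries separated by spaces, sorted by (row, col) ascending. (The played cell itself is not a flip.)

Answer: (3,3) (3,4) (3,5)

Derivation:
Dir NW: first cell '.' (not opp) -> no flip
Dir N: first cell '.' (not opp) -> no flip
Dir NE: opp run (2,3) (1,4), next='.' -> no flip
Dir W: first cell '.' (not opp) -> no flip
Dir E: opp run (3,3) (3,4) (3,5) capped by W -> flip
Dir SW: first cell '.' (not opp) -> no flip
Dir S: first cell '.' (not opp) -> no flip
Dir SE: opp run (4,3) (5,4), next='.' -> no flip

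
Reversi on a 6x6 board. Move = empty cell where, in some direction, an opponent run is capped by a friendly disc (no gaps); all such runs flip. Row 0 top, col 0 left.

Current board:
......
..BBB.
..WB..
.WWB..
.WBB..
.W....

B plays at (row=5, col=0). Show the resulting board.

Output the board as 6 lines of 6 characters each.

Answer: ......
..BBB.
..WB..
.WBB..
.BBB..
BW....

Derivation:
Place B at (5,0); scan 8 dirs for brackets.
Dir NW: edge -> no flip
Dir N: first cell '.' (not opp) -> no flip
Dir NE: opp run (4,1) (3,2) capped by B -> flip
Dir W: edge -> no flip
Dir E: opp run (5,1), next='.' -> no flip
Dir SW: edge -> no flip
Dir S: edge -> no flip
Dir SE: edge -> no flip
All flips: (3,2) (4,1)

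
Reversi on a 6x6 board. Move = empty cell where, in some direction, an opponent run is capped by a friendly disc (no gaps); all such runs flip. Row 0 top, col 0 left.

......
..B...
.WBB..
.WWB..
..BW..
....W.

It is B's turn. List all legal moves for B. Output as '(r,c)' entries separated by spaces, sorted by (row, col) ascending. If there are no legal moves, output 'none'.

(1,0): no bracket -> illegal
(1,1): no bracket -> illegal
(2,0): flips 2 -> legal
(3,0): flips 3 -> legal
(3,4): no bracket -> illegal
(4,0): flips 1 -> legal
(4,1): flips 1 -> legal
(4,4): flips 1 -> legal
(4,5): no bracket -> illegal
(5,2): no bracket -> illegal
(5,3): flips 1 -> legal
(5,5): no bracket -> illegal

Answer: (2,0) (3,0) (4,0) (4,1) (4,4) (5,3)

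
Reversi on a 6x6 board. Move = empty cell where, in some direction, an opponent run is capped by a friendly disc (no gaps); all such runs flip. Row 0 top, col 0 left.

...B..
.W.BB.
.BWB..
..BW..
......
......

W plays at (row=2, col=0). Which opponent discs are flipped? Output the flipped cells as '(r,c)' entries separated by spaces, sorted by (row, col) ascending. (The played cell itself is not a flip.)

Dir NW: edge -> no flip
Dir N: first cell '.' (not opp) -> no flip
Dir NE: first cell 'W' (not opp) -> no flip
Dir W: edge -> no flip
Dir E: opp run (2,1) capped by W -> flip
Dir SW: edge -> no flip
Dir S: first cell '.' (not opp) -> no flip
Dir SE: first cell '.' (not opp) -> no flip

Answer: (2,1)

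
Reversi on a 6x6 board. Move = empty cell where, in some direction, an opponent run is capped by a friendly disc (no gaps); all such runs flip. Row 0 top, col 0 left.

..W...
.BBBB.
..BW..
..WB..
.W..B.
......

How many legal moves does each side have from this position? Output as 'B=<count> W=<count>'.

-- B to move --
(0,1): no bracket -> illegal
(0,3): no bracket -> illegal
(2,1): no bracket -> illegal
(2,4): flips 1 -> legal
(3,0): no bracket -> illegal
(3,1): flips 1 -> legal
(3,4): flips 1 -> legal
(4,0): no bracket -> illegal
(4,2): flips 1 -> legal
(4,3): no bracket -> illegal
(5,0): flips 3 -> legal
(5,1): no bracket -> illegal
(5,2): no bracket -> illegal
B mobility = 5
-- W to move --
(0,0): no bracket -> illegal
(0,1): flips 1 -> legal
(0,3): flips 1 -> legal
(0,4): no bracket -> illegal
(0,5): flips 1 -> legal
(1,0): no bracket -> illegal
(1,5): no bracket -> illegal
(2,0): flips 1 -> legal
(2,1): flips 1 -> legal
(2,4): flips 1 -> legal
(2,5): no bracket -> illegal
(3,1): no bracket -> illegal
(3,4): flips 1 -> legal
(3,5): no bracket -> illegal
(4,2): no bracket -> illegal
(4,3): flips 1 -> legal
(4,5): no bracket -> illegal
(5,3): no bracket -> illegal
(5,4): no bracket -> illegal
(5,5): no bracket -> illegal
W mobility = 8

Answer: B=5 W=8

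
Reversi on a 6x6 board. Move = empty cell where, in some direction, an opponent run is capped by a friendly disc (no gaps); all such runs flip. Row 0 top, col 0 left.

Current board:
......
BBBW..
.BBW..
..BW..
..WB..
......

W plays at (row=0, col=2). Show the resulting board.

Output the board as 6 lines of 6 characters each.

Place W at (0,2); scan 8 dirs for brackets.
Dir NW: edge -> no flip
Dir N: edge -> no flip
Dir NE: edge -> no flip
Dir W: first cell '.' (not opp) -> no flip
Dir E: first cell '.' (not opp) -> no flip
Dir SW: opp run (1,1), next='.' -> no flip
Dir S: opp run (1,2) (2,2) (3,2) capped by W -> flip
Dir SE: first cell 'W' (not opp) -> no flip
All flips: (1,2) (2,2) (3,2)

Answer: ..W...
BBWW..
.BWW..
..WW..
..WB..
......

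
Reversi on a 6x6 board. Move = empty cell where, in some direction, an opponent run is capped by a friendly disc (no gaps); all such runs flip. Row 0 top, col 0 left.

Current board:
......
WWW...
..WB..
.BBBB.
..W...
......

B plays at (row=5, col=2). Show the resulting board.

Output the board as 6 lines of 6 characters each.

Place B at (5,2); scan 8 dirs for brackets.
Dir NW: first cell '.' (not opp) -> no flip
Dir N: opp run (4,2) capped by B -> flip
Dir NE: first cell '.' (not opp) -> no flip
Dir W: first cell '.' (not opp) -> no flip
Dir E: first cell '.' (not opp) -> no flip
Dir SW: edge -> no flip
Dir S: edge -> no flip
Dir SE: edge -> no flip
All flips: (4,2)

Answer: ......
WWW...
..WB..
.BBBB.
..B...
..B...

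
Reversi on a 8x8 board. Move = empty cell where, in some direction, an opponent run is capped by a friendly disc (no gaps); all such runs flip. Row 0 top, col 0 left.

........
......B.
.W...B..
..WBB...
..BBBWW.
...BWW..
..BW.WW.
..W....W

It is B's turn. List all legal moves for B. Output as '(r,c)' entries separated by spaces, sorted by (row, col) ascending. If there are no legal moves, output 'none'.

Answer: (1,0) (2,2) (3,1) (4,7) (5,6) (6,4) (7,3) (7,6)

Derivation:
(1,0): flips 2 -> legal
(1,1): no bracket -> illegal
(1,2): no bracket -> illegal
(2,0): no bracket -> illegal
(2,2): flips 1 -> legal
(2,3): no bracket -> illegal
(3,0): no bracket -> illegal
(3,1): flips 1 -> legal
(3,5): no bracket -> illegal
(3,6): no bracket -> illegal
(3,7): no bracket -> illegal
(4,1): no bracket -> illegal
(4,7): flips 2 -> legal
(5,2): no bracket -> illegal
(5,6): flips 3 -> legal
(5,7): no bracket -> illegal
(6,1): no bracket -> illegal
(6,4): flips 2 -> legal
(6,7): no bracket -> illegal
(7,1): no bracket -> illegal
(7,3): flips 1 -> legal
(7,4): no bracket -> illegal
(7,5): no bracket -> illegal
(7,6): flips 2 -> legal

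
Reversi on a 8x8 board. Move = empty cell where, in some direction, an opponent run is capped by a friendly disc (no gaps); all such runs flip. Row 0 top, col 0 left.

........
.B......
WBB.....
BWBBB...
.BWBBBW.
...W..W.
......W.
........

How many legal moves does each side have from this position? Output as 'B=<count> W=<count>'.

-- B to move --
(1,0): flips 1 -> legal
(3,5): no bracket -> illegal
(3,6): no bracket -> illegal
(3,7): no bracket -> illegal
(4,0): flips 1 -> legal
(4,7): flips 1 -> legal
(5,1): flips 1 -> legal
(5,2): flips 1 -> legal
(5,4): no bracket -> illegal
(5,5): no bracket -> illegal
(5,7): no bracket -> illegal
(6,2): flips 1 -> legal
(6,3): flips 1 -> legal
(6,4): no bracket -> illegal
(6,5): no bracket -> illegal
(6,7): flips 1 -> legal
(7,5): no bracket -> illegal
(7,6): no bracket -> illegal
(7,7): no bracket -> illegal
B mobility = 8
-- W to move --
(0,0): no bracket -> illegal
(0,1): flips 2 -> legal
(0,2): flips 1 -> legal
(1,0): no bracket -> illegal
(1,2): flips 2 -> legal
(1,3): flips 1 -> legal
(2,3): flips 6 -> legal
(2,4): flips 1 -> legal
(2,5): no bracket -> illegal
(3,5): flips 4 -> legal
(3,6): no bracket -> illegal
(4,0): flips 2 -> legal
(5,0): no bracket -> illegal
(5,1): flips 1 -> legal
(5,2): no bracket -> illegal
(5,4): no bracket -> illegal
(5,5): no bracket -> illegal
W mobility = 9

Answer: B=8 W=9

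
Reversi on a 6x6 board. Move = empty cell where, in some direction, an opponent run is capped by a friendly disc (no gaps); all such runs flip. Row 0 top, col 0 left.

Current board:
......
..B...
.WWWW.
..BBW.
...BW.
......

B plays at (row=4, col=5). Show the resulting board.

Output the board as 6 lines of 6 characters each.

Answer: ......
..B...
.WWBW.
..BBB.
...BBB
......

Derivation:
Place B at (4,5); scan 8 dirs for brackets.
Dir NW: opp run (3,4) (2,3) capped by B -> flip
Dir N: first cell '.' (not opp) -> no flip
Dir NE: edge -> no flip
Dir W: opp run (4,4) capped by B -> flip
Dir E: edge -> no flip
Dir SW: first cell '.' (not opp) -> no flip
Dir S: first cell '.' (not opp) -> no flip
Dir SE: edge -> no flip
All flips: (2,3) (3,4) (4,4)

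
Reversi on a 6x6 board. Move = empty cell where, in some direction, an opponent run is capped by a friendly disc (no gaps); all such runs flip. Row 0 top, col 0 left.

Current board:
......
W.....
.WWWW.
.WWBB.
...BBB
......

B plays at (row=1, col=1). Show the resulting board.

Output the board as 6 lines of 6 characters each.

Answer: ......
WB....
.WBWW.
.WWBB.
...BBB
......

Derivation:
Place B at (1,1); scan 8 dirs for brackets.
Dir NW: first cell '.' (not opp) -> no flip
Dir N: first cell '.' (not opp) -> no flip
Dir NE: first cell '.' (not opp) -> no flip
Dir W: opp run (1,0), next=edge -> no flip
Dir E: first cell '.' (not opp) -> no flip
Dir SW: first cell '.' (not opp) -> no flip
Dir S: opp run (2,1) (3,1), next='.' -> no flip
Dir SE: opp run (2,2) capped by B -> flip
All flips: (2,2)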